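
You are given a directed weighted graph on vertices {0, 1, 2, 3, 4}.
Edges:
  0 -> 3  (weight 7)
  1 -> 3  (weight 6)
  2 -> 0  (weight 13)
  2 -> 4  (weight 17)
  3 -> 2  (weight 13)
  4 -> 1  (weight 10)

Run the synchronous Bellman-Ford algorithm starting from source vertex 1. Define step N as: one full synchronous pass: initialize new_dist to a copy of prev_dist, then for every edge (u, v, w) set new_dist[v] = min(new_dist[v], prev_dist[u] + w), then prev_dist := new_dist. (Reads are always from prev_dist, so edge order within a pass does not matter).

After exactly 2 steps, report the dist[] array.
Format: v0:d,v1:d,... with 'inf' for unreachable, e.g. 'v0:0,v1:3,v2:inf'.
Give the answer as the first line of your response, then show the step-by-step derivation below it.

v0:inf,v1:0,v2:19,v3:6,v4:inf

step 1: dist = v0:inf,v1:0,v2:inf,v3:6,v4:inf
step 2: dist = v0:inf,v1:0,v2:19,v3:6,v4:inf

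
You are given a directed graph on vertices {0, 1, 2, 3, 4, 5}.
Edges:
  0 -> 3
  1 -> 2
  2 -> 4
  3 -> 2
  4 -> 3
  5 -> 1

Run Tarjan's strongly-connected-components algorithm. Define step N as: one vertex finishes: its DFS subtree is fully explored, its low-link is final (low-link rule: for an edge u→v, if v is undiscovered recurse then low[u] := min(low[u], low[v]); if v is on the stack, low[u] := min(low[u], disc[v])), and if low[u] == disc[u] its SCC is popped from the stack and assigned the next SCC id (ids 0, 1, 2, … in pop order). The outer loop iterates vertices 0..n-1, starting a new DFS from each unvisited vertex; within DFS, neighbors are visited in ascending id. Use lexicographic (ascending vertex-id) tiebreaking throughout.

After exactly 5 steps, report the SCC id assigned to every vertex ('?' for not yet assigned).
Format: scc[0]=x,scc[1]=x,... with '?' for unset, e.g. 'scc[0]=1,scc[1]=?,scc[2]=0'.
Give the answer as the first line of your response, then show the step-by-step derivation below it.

scc[0]=1,scc[1]=2,scc[2]=0,scc[3]=0,scc[4]=0,scc[5]=?

step 1: low=(low[0]=0,low[1]=?,low[2]=2,low[3]=1,low[4]=1,low[5]=?); scc=(scc[0]=?,scc[1]=?,scc[2]=?,scc[3]=?,scc[4]=?,scc[5]=?)
step 2: low=(low[0]=0,low[1]=?,low[2]=1,low[3]=1,low[4]=1,low[5]=?); scc=(scc[0]=?,scc[1]=?,scc[2]=?,scc[3]=?,scc[4]=?,scc[5]=?)
step 3: low=(low[0]=0,low[1]=?,low[2]=1,low[3]=1,low[4]=1,low[5]=?); scc=(scc[0]=?,scc[1]=?,scc[2]=0,scc[3]=0,scc[4]=0,scc[5]=?)
step 4: low=(low[0]=0,low[1]=?,low[2]=1,low[3]=1,low[4]=1,low[5]=?); scc=(scc[0]=1,scc[1]=?,scc[2]=0,scc[3]=0,scc[4]=0,scc[5]=?)
step 5: low=(low[0]=0,low[1]=4,low[2]=1,low[3]=1,low[4]=1,low[5]=?); scc=(scc[0]=1,scc[1]=2,scc[2]=0,scc[3]=0,scc[4]=0,scc[5]=?)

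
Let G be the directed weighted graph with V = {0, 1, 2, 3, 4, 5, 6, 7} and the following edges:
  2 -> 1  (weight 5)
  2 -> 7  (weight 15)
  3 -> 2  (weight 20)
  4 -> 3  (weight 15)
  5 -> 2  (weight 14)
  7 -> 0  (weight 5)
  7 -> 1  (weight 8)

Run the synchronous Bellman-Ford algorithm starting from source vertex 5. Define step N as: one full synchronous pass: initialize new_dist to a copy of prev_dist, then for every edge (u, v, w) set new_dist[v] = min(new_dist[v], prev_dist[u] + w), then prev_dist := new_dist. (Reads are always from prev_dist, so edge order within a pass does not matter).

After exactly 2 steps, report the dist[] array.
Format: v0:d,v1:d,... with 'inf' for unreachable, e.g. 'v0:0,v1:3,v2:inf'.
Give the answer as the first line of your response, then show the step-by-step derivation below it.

v0:inf,v1:19,v2:14,v3:inf,v4:inf,v5:0,v6:inf,v7:29

step 1: dist = v0:inf,v1:inf,v2:14,v3:inf,v4:inf,v5:0,v6:inf,v7:inf
step 2: dist = v0:inf,v1:19,v2:14,v3:inf,v4:inf,v5:0,v6:inf,v7:29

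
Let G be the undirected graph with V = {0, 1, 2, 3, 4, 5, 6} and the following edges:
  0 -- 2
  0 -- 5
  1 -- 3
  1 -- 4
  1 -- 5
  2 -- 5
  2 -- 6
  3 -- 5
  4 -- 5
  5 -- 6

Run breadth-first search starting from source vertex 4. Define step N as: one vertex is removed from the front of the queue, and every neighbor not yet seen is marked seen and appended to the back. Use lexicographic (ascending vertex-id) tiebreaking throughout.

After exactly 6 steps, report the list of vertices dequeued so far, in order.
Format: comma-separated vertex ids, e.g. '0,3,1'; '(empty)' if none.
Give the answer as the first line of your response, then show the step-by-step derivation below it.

4,1,5,3,0,2

step 1: dequeue 4; queue=[1,5]; order=4
step 2: dequeue 1; queue=[5,3]; order=4,1
step 3: dequeue 5; queue=[3,0,2,6]; order=4,1,5
step 4: dequeue 3; queue=[0,2,6]; order=4,1,5,3
step 5: dequeue 0; queue=[2,6]; order=4,1,5,3,0
step 6: dequeue 2; queue=[6]; order=4,1,5,3,0,2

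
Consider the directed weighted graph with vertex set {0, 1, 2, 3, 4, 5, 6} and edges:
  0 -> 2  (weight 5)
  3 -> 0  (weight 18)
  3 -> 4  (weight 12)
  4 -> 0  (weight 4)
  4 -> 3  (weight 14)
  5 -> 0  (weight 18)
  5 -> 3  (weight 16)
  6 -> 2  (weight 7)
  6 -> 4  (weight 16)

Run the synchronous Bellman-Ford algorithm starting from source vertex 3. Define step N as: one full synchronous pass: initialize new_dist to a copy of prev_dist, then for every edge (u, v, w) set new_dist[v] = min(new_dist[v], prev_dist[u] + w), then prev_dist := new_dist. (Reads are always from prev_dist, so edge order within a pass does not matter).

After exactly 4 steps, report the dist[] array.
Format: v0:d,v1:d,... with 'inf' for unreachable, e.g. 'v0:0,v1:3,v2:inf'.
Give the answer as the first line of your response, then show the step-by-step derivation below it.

v0:16,v1:inf,v2:21,v3:0,v4:12,v5:inf,v6:inf

step 1: dist = v0:18,v1:inf,v2:inf,v3:0,v4:12,v5:inf,v6:inf
step 2: dist = v0:16,v1:inf,v2:23,v3:0,v4:12,v5:inf,v6:inf
step 3: dist = v0:16,v1:inf,v2:21,v3:0,v4:12,v5:inf,v6:inf
step 4: dist = v0:16,v1:inf,v2:21,v3:0,v4:12,v5:inf,v6:inf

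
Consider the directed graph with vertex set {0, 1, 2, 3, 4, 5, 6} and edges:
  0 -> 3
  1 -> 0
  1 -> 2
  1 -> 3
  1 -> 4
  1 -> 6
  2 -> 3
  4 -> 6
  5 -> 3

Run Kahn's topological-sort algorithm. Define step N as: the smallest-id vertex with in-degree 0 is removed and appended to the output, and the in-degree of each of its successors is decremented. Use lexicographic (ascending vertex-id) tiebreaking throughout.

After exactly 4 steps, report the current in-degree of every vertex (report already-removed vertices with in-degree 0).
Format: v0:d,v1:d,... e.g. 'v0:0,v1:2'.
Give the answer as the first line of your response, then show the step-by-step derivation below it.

v0:0,v1:0,v2:0,v3:1,v4:0,v5:0,v6:0

step 1: output 1; order=[1]; indeg=(0,0,0,3,0,0,1)
step 2: output 0; order=[1,0]; indeg=(0,0,0,2,0,0,1)
step 3: output 2; order=[1,0,2]; indeg=(0,0,0,1,0,0,1)
step 4: output 4; order=[1,0,2,4]; indeg=(0,0,0,1,0,0,0)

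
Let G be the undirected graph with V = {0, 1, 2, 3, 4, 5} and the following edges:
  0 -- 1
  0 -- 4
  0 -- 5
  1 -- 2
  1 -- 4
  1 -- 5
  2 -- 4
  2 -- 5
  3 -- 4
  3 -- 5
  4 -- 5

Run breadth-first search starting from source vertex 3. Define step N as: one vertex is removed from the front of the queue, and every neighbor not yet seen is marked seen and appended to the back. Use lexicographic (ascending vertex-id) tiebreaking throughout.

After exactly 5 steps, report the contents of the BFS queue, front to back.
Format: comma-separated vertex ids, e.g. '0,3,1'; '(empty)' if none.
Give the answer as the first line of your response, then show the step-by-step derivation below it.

2

step 1: dequeue 3; queue=[4,5]; order=3
step 2: dequeue 4; queue=[5,0,1,2]; order=3,4
step 3: dequeue 5; queue=[0,1,2]; order=3,4,5
step 4: dequeue 0; queue=[1,2]; order=3,4,5,0
step 5: dequeue 1; queue=[2]; order=3,4,5,0,1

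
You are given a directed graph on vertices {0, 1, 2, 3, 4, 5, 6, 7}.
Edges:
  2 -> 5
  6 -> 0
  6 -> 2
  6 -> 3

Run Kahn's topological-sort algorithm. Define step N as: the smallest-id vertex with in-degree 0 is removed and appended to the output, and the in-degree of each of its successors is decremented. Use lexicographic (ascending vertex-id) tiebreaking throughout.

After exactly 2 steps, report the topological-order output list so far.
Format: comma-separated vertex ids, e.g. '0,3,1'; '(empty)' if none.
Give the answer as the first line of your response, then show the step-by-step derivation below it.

1,4

step 1: output 1; order=[1]; indeg=(1,0,1,1,0,1,0,0)
step 2: output 4; order=[1,4]; indeg=(1,0,1,1,0,1,0,0)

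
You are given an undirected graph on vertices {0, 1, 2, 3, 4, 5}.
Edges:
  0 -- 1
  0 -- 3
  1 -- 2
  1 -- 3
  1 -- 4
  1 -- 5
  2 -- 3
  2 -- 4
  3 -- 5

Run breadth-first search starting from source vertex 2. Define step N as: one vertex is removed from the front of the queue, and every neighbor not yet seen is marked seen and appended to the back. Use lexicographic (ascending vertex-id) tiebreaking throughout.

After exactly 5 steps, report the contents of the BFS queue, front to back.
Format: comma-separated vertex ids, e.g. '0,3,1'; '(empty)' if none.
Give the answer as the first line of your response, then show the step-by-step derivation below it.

5

step 1: dequeue 2; queue=[1,3,4]; order=2
step 2: dequeue 1; queue=[3,4,0,5]; order=2,1
step 3: dequeue 3; queue=[4,0,5]; order=2,1,3
step 4: dequeue 4; queue=[0,5]; order=2,1,3,4
step 5: dequeue 0; queue=[5]; order=2,1,3,4,0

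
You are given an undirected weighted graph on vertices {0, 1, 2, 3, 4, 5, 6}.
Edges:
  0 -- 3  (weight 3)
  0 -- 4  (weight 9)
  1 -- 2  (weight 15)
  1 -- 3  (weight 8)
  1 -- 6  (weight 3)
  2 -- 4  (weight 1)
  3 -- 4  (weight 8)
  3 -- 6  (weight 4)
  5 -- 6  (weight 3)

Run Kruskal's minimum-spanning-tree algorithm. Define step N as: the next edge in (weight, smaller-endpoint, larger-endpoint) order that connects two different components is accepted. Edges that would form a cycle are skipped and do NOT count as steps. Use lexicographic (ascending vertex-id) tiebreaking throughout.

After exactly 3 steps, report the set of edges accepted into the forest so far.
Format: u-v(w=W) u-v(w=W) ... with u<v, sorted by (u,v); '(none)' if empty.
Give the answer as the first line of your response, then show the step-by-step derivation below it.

0-3(w=3) 1-6(w=3) 2-4(w=1)

step 1: add edge 2-4 (w=1); MST = {2-4(w=1)}
step 2: add edge 0-3 (w=3); MST = {0-3(w=3) 2-4(w=1)}
step 3: add edge 1-6 (w=3); MST = {0-3(w=3) 1-6(w=3) 2-4(w=1)}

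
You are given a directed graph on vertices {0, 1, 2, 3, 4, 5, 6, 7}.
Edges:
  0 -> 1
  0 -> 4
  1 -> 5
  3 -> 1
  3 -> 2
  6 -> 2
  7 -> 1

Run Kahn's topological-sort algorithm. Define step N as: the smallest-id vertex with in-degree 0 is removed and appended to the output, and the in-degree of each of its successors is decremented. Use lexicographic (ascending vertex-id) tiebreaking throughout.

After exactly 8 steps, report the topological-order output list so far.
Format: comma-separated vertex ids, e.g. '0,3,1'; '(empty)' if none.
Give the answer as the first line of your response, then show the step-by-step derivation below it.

0,3,4,6,2,7,1,5

step 1: output 0; order=[0]; indeg=(0,2,2,0,0,1,0,0)
step 2: output 3; order=[0,3]; indeg=(0,1,1,0,0,1,0,0)
step 3: output 4; order=[0,3,4]; indeg=(0,1,1,0,0,1,0,0)
step 4: output 6; order=[0,3,4,6]; indeg=(0,1,0,0,0,1,0,0)
step 5: output 2; order=[0,3,4,6,2]; indeg=(0,1,0,0,0,1,0,0)
step 6: output 7; order=[0,3,4,6,2,7]; indeg=(0,0,0,0,0,1,0,0)
step 7: output 1; order=[0,3,4,6,2,7,1]; indeg=(0,0,0,0,0,0,0,0)
step 8: output 5; order=[0,3,4,6,2,7,1,5]; indeg=(0,0,0,0,0,0,0,0)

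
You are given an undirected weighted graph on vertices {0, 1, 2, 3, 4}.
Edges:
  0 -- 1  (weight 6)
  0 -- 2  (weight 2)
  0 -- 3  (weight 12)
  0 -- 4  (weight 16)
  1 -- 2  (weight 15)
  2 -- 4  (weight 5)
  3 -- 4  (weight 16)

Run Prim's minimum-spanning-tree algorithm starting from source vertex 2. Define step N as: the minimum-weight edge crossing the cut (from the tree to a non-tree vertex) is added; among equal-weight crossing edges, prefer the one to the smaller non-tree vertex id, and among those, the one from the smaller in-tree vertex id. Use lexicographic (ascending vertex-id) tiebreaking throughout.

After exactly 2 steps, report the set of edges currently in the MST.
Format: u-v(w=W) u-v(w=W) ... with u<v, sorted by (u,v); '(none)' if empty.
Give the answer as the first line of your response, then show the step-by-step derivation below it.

0-2(w=2) 2-4(w=5)

step 1: add edge 0-2 (w=2); MST = {0-2(w=2)}
step 2: add edge 2-4 (w=5); MST = {0-2(w=2) 2-4(w=5)}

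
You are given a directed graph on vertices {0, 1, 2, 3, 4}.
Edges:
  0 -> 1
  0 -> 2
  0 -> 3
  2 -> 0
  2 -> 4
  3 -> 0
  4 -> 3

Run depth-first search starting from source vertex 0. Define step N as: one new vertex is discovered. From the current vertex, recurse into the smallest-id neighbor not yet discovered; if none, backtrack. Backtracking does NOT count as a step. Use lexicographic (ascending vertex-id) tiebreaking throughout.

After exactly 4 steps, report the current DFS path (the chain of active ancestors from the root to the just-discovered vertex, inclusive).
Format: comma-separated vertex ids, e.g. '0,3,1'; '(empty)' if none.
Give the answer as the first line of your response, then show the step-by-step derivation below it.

0,2,4

step 1: discover 0; path=0; order=0
step 2: discover 1; path=0>1; order=0,1
step 3: discover 2; path=0>2; order=0,1,2
step 4: discover 4; path=0>2>4; order=0,1,2,4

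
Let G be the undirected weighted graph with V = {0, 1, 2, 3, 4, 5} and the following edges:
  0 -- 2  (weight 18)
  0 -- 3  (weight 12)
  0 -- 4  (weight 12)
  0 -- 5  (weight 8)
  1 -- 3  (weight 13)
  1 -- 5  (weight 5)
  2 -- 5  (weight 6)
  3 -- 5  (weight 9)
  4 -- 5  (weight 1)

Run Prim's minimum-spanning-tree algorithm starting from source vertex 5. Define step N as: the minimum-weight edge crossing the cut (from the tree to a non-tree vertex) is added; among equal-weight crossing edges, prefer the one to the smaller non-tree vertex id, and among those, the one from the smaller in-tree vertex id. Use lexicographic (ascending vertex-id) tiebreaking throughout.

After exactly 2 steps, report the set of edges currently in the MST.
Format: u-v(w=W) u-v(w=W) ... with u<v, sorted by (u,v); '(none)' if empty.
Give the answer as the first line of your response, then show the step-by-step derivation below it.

1-5(w=5) 4-5(w=1)

step 1: add edge 4-5 (w=1); MST = {4-5(w=1)}
step 2: add edge 1-5 (w=5); MST = {1-5(w=5) 4-5(w=1)}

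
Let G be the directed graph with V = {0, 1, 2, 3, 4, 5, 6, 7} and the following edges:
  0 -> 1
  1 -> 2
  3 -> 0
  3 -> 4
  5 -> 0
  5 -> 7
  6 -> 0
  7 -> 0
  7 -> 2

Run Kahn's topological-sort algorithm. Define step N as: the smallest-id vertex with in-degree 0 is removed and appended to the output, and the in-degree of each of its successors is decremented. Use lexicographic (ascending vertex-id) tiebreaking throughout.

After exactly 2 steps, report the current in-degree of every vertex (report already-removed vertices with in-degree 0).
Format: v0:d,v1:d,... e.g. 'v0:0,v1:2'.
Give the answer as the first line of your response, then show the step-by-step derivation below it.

v0:3,v1:1,v2:2,v3:0,v4:0,v5:0,v6:0,v7:1

step 1: output 3; order=[3]; indeg=(3,1,2,0,0,0,0,1)
step 2: output 4; order=[3,4]; indeg=(3,1,2,0,0,0,0,1)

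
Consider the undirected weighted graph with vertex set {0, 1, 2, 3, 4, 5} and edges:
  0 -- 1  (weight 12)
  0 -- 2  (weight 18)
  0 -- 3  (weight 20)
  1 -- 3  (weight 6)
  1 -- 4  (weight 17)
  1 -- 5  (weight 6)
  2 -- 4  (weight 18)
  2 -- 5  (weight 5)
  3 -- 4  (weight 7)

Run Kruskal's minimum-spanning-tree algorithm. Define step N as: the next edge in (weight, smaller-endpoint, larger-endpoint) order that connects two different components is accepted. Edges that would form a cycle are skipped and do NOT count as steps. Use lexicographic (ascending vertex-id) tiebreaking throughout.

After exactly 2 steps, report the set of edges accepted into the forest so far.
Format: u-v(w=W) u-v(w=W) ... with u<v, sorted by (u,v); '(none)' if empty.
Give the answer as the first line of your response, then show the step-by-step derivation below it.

1-3(w=6) 2-5(w=5)

step 1: add edge 2-5 (w=5); MST = {2-5(w=5)}
step 2: add edge 1-3 (w=6); MST = {1-3(w=6) 2-5(w=5)}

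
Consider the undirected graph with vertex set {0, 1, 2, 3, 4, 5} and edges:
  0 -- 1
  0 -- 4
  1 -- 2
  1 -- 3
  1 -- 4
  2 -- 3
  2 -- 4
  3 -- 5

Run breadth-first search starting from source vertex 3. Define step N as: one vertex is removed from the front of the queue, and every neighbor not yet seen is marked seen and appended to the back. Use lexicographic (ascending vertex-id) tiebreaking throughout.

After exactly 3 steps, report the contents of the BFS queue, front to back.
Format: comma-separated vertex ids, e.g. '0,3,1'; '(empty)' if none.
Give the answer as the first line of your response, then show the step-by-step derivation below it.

5,0,4

step 1: dequeue 3; queue=[1,2,5]; order=3
step 2: dequeue 1; queue=[2,5,0,4]; order=3,1
step 3: dequeue 2; queue=[5,0,4]; order=3,1,2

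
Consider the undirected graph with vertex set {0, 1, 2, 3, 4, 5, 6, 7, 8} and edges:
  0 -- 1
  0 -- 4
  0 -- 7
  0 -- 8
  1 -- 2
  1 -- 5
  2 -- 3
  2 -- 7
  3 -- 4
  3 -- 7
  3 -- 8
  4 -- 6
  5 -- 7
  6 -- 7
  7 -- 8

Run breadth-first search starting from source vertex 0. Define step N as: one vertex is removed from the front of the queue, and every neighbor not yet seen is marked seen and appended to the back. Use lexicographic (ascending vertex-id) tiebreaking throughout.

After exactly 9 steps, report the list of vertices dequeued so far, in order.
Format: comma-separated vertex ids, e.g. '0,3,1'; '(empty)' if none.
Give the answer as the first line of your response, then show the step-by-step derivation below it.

0,1,4,7,8,2,5,3,6

step 1: dequeue 0; queue=[1,4,7,8]; order=0
step 2: dequeue 1; queue=[4,7,8,2,5]; order=0,1
step 3: dequeue 4; queue=[7,8,2,5,3,6]; order=0,1,4
step 4: dequeue 7; queue=[8,2,5,3,6]; order=0,1,4,7
step 5: dequeue 8; queue=[2,5,3,6]; order=0,1,4,7,8
step 6: dequeue 2; queue=[5,3,6]; order=0,1,4,7,8,2
step 7: dequeue 5; queue=[3,6]; order=0,1,4,7,8,2,5
step 8: dequeue 3; queue=[6]; order=0,1,4,7,8,2,5,3
step 9: dequeue 6; queue=[(empty)]; order=0,1,4,7,8,2,5,3,6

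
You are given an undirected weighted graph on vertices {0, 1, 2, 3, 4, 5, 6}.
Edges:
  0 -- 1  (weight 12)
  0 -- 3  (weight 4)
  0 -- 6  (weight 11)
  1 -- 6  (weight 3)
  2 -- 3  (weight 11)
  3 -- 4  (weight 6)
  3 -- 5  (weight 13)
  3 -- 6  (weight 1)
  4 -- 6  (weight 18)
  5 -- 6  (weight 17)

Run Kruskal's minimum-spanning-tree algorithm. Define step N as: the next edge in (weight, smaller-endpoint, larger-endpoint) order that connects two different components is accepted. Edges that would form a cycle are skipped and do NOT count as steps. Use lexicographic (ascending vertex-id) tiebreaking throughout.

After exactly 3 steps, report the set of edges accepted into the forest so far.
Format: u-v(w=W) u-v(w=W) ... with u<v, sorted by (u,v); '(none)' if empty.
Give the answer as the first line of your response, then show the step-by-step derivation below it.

0-3(w=4) 1-6(w=3) 3-6(w=1)

step 1: add edge 3-6 (w=1); MST = {3-6(w=1)}
step 2: add edge 1-6 (w=3); MST = {1-6(w=3) 3-6(w=1)}
step 3: add edge 0-3 (w=4); MST = {0-3(w=4) 1-6(w=3) 3-6(w=1)}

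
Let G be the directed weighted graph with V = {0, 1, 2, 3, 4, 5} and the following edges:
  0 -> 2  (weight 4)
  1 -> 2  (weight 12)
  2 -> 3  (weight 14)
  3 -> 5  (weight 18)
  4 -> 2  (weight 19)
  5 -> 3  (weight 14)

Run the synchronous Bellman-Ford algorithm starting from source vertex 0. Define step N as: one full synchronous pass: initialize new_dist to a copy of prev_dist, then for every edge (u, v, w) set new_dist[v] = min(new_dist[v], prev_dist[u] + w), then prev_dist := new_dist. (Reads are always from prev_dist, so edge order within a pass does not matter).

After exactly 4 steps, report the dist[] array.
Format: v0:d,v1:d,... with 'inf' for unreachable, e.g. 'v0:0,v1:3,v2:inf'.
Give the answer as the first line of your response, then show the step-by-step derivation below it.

v0:0,v1:inf,v2:4,v3:18,v4:inf,v5:36

step 1: dist = v0:0,v1:inf,v2:4,v3:inf,v4:inf,v5:inf
step 2: dist = v0:0,v1:inf,v2:4,v3:18,v4:inf,v5:inf
step 3: dist = v0:0,v1:inf,v2:4,v3:18,v4:inf,v5:36
step 4: dist = v0:0,v1:inf,v2:4,v3:18,v4:inf,v5:36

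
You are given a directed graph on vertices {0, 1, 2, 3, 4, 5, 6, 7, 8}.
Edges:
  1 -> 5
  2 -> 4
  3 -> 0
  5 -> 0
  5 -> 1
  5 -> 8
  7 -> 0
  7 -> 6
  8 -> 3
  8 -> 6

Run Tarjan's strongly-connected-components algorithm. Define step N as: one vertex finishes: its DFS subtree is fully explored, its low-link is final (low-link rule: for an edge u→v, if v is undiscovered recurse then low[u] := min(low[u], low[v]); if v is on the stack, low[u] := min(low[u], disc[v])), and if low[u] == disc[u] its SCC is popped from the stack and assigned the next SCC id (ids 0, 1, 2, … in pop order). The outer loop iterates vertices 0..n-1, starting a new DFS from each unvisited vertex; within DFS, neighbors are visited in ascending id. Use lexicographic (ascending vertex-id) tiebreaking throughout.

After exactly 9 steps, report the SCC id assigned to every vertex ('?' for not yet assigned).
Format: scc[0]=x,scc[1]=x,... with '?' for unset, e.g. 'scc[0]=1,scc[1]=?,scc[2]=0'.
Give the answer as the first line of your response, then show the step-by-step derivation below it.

scc[0]=0,scc[1]=4,scc[2]=6,scc[3]=1,scc[4]=5,scc[5]=4,scc[6]=2,scc[7]=7,scc[8]=3

step 1: low=(low[0]=0,low[1]=?,low[2]=?,low[3]=?,low[4]=?,low[5]=?,low[6]=?,low[7]=?,low[8]=?); scc=(scc[0]=0,scc[1]=?,scc[2]=?,scc[3]=?,scc[4]=?,scc[5]=?,scc[6]=?,scc[7]=?,scc[8]=?)
step 2: low=(low[0]=0,low[1]=1,low[2]=?,low[3]=4,low[4]=?,low[5]=1,low[6]=?,low[7]=?,low[8]=3); scc=(scc[0]=0,scc[1]=?,scc[2]=?,scc[3]=1,scc[4]=?,scc[5]=?,scc[6]=?,scc[7]=?,scc[8]=?)
step 3: low=(low[0]=0,low[1]=1,low[2]=?,low[3]=4,low[4]=?,low[5]=1,low[6]=5,low[7]=?,low[8]=3); scc=(scc[0]=0,scc[1]=?,scc[2]=?,scc[3]=1,scc[4]=?,scc[5]=?,scc[6]=2,scc[7]=?,scc[8]=?)
step 4: low=(low[0]=0,low[1]=1,low[2]=?,low[3]=4,low[4]=?,low[5]=1,low[6]=5,low[7]=?,low[8]=3); scc=(scc[0]=0,scc[1]=?,scc[2]=?,scc[3]=1,scc[4]=?,scc[5]=?,scc[6]=2,scc[7]=?,scc[8]=3)
step 5: low=(low[0]=0,low[1]=1,low[2]=?,low[3]=4,low[4]=?,low[5]=1,low[6]=5,low[7]=?,low[8]=3); scc=(scc[0]=0,scc[1]=?,scc[2]=?,scc[3]=1,scc[4]=?,scc[5]=?,scc[6]=2,scc[7]=?,scc[8]=3)
step 6: low=(low[0]=0,low[1]=1,low[2]=?,low[3]=4,low[4]=?,low[5]=1,low[6]=5,low[7]=?,low[8]=3); scc=(scc[0]=0,scc[1]=4,scc[2]=?,scc[3]=1,scc[4]=?,scc[5]=4,scc[6]=2,scc[7]=?,scc[8]=3)
step 7: low=(low[0]=0,low[1]=1,low[2]=6,low[3]=4,low[4]=7,low[5]=1,low[6]=5,low[7]=?,low[8]=3); scc=(scc[0]=0,scc[1]=4,scc[2]=?,scc[3]=1,scc[4]=5,scc[5]=4,scc[6]=2,scc[7]=?,scc[8]=3)
step 8: low=(low[0]=0,low[1]=1,low[2]=6,low[3]=4,low[4]=7,low[5]=1,low[6]=5,low[7]=?,low[8]=3); scc=(scc[0]=0,scc[1]=4,scc[2]=6,scc[3]=1,scc[4]=5,scc[5]=4,scc[6]=2,scc[7]=?,scc[8]=3)
step 9: low=(low[0]=0,low[1]=1,low[2]=6,low[3]=4,low[4]=7,low[5]=1,low[6]=5,low[7]=8,low[8]=3); scc=(scc[0]=0,scc[1]=4,scc[2]=6,scc[3]=1,scc[4]=5,scc[5]=4,scc[6]=2,scc[7]=7,scc[8]=3)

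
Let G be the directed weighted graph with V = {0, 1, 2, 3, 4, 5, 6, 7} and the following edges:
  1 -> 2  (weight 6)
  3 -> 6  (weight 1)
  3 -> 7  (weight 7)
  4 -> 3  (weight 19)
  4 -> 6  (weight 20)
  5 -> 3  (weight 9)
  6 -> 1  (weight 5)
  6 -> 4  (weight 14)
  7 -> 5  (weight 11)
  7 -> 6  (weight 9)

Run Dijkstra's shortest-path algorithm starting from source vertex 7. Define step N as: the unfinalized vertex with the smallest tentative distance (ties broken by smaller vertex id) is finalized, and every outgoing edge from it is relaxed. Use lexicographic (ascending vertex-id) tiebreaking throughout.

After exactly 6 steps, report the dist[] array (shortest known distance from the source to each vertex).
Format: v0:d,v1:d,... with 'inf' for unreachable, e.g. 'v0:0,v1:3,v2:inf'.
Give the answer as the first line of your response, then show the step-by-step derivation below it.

v0:inf,v1:14,v2:20,v3:20,v4:23,v5:11,v6:9,v7:0

step 1: dist = v0:inf,v1:inf,v2:inf,v3:inf,v4:inf,v5:11,v6:9,v7:0
step 2: dist = v0:inf,v1:14,v2:inf,v3:inf,v4:23,v5:11,v6:9,v7:0
step 3: dist = v0:inf,v1:14,v2:inf,v3:20,v4:23,v5:11,v6:9,v7:0
step 4: dist = v0:inf,v1:14,v2:20,v3:20,v4:23,v5:11,v6:9,v7:0
step 5: dist = v0:inf,v1:14,v2:20,v3:20,v4:23,v5:11,v6:9,v7:0
step 6: dist = v0:inf,v1:14,v2:20,v3:20,v4:23,v5:11,v6:9,v7:0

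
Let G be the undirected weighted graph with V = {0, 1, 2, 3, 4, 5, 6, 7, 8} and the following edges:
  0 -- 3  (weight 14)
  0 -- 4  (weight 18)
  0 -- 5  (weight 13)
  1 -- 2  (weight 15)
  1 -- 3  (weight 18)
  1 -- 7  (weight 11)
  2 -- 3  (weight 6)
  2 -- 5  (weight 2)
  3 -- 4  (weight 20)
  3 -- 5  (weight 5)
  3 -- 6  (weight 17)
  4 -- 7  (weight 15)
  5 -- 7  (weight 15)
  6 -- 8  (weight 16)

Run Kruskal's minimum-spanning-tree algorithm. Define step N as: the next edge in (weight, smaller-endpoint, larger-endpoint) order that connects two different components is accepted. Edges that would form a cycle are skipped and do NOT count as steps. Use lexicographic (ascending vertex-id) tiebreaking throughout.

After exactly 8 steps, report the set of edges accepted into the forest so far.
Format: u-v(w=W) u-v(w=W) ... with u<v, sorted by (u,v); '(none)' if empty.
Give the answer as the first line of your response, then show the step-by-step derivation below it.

0-5(w=13) 1-2(w=15) 1-7(w=11) 2-5(w=2) 3-5(w=5) 3-6(w=17) 4-7(w=15) 6-8(w=16)

step 1: add edge 2-5 (w=2); MST = {2-5(w=2)}
step 2: add edge 3-5 (w=5); MST = {2-5(w=2) 3-5(w=5)}
step 3: add edge 1-7 (w=11); MST = {1-7(w=11) 2-5(w=2) 3-5(w=5)}
step 4: add edge 0-5 (w=13); MST = {0-5(w=13) 1-7(w=11) 2-5(w=2) 3-5(w=5)}
step 5: add edge 1-2 (w=15); MST = {0-5(w=13) 1-2(w=15) 1-7(w=11) 2-5(w=2) 3-5(w=5)}
step 6: add edge 4-7 (w=15); MST = {0-5(w=13) 1-2(w=15) 1-7(w=11) 2-5(w=2) 3-5(w=5) 4-7(w=15)}
step 7: add edge 6-8 (w=16); MST = {0-5(w=13) 1-2(w=15) 1-7(w=11) 2-5(w=2) 3-5(w=5) 4-7(w=15) 6-8(w=16)}
step 8: add edge 3-6 (w=17); MST = {0-5(w=13) 1-2(w=15) 1-7(w=11) 2-5(w=2) 3-5(w=5) 3-6(w=17) 4-7(w=15) 6-8(w=16)}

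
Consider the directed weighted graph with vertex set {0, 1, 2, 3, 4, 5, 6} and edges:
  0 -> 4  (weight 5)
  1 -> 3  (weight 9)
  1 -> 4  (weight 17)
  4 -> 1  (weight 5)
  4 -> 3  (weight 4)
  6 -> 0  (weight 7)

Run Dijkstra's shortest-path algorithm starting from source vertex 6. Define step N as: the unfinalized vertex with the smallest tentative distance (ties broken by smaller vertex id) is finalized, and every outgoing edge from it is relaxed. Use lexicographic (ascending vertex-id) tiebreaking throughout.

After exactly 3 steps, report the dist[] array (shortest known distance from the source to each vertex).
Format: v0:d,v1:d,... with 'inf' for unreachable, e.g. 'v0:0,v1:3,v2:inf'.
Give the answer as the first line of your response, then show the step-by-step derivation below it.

v0:7,v1:17,v2:inf,v3:16,v4:12,v5:inf,v6:0

step 1: dist = v0:7,v1:inf,v2:inf,v3:inf,v4:inf,v5:inf,v6:0
step 2: dist = v0:7,v1:inf,v2:inf,v3:inf,v4:12,v5:inf,v6:0
step 3: dist = v0:7,v1:17,v2:inf,v3:16,v4:12,v5:inf,v6:0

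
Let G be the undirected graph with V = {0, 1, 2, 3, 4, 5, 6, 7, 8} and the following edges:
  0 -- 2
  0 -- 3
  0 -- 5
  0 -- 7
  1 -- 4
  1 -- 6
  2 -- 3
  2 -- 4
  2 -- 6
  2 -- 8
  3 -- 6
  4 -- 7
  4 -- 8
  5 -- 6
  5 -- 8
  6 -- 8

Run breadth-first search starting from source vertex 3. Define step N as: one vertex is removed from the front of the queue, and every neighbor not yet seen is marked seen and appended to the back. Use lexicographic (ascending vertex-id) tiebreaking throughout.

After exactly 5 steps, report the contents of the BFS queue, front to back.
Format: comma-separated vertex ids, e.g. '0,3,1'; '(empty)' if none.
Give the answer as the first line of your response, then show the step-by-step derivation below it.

7,4,8,1

step 1: dequeue 3; queue=[0,2,6]; order=3
step 2: dequeue 0; queue=[2,6,5,7]; order=3,0
step 3: dequeue 2; queue=[6,5,7,4,8]; order=3,0,2
step 4: dequeue 6; queue=[5,7,4,8,1]; order=3,0,2,6
step 5: dequeue 5; queue=[7,4,8,1]; order=3,0,2,6,5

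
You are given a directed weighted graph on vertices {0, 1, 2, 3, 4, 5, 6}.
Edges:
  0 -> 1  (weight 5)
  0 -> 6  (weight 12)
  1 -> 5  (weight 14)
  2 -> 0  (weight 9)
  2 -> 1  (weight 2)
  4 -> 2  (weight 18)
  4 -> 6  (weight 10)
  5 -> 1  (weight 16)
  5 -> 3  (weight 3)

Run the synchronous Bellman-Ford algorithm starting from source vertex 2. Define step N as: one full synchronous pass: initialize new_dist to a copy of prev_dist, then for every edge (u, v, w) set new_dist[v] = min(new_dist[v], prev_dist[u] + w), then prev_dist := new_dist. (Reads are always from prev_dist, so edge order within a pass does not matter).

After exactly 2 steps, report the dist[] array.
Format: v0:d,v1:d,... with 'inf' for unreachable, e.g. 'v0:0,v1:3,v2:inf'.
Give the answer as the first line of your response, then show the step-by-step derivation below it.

v0:9,v1:2,v2:0,v3:inf,v4:inf,v5:16,v6:21

step 1: dist = v0:9,v1:2,v2:0,v3:inf,v4:inf,v5:inf,v6:inf
step 2: dist = v0:9,v1:2,v2:0,v3:inf,v4:inf,v5:16,v6:21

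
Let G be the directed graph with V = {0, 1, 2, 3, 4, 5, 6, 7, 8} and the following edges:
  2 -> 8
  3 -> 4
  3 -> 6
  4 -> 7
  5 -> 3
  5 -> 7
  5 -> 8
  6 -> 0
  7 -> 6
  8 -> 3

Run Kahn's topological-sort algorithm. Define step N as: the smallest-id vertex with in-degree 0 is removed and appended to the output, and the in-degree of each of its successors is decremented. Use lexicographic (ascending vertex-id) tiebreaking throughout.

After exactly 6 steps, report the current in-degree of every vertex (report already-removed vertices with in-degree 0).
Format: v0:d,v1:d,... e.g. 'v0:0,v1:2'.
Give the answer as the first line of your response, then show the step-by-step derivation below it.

v0:1,v1:0,v2:0,v3:0,v4:0,v5:0,v6:1,v7:0,v8:0

step 1: output 1; order=[1]; indeg=(1,0,0,2,1,0,2,2,2)
step 2: output 2; order=[1,2]; indeg=(1,0,0,2,1,0,2,2,1)
step 3: output 5; order=[1,2,5]; indeg=(1,0,0,1,1,0,2,1,0)
step 4: output 8; order=[1,2,5,8]; indeg=(1,0,0,0,1,0,2,1,0)
step 5: output 3; order=[1,2,5,8,3]; indeg=(1,0,0,0,0,0,1,1,0)
step 6: output 4; order=[1,2,5,8,3,4]; indeg=(1,0,0,0,0,0,1,0,0)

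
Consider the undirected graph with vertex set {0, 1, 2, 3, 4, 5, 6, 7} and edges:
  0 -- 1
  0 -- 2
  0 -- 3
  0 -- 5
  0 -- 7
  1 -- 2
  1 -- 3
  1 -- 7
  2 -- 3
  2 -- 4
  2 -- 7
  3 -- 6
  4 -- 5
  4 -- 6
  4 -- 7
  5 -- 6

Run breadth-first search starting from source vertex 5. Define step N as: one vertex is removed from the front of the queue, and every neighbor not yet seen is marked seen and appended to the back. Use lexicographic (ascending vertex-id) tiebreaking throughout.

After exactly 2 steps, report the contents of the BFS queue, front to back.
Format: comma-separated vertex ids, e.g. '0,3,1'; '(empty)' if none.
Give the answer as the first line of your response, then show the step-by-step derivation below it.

4,6,1,2,3,7

step 1: dequeue 5; queue=[0,4,6]; order=5
step 2: dequeue 0; queue=[4,6,1,2,3,7]; order=5,0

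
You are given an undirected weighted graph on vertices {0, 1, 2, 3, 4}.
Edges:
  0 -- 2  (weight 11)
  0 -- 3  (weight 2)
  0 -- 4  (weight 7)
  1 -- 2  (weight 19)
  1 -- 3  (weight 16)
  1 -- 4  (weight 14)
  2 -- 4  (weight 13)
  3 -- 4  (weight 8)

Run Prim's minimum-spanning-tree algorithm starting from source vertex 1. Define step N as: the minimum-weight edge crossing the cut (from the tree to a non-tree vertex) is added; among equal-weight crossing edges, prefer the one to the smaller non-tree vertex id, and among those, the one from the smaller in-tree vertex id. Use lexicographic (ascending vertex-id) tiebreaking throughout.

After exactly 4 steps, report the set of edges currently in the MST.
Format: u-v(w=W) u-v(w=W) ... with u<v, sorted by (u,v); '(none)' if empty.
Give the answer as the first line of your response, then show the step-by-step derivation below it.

0-2(w=11) 0-3(w=2) 0-4(w=7) 1-4(w=14)

step 1: add edge 1-4 (w=14); MST = {1-4(w=14)}
step 2: add edge 0-4 (w=7); MST = {0-4(w=7) 1-4(w=14)}
step 3: add edge 0-3 (w=2); MST = {0-3(w=2) 0-4(w=7) 1-4(w=14)}
step 4: add edge 0-2 (w=11); MST = {0-2(w=11) 0-3(w=2) 0-4(w=7) 1-4(w=14)}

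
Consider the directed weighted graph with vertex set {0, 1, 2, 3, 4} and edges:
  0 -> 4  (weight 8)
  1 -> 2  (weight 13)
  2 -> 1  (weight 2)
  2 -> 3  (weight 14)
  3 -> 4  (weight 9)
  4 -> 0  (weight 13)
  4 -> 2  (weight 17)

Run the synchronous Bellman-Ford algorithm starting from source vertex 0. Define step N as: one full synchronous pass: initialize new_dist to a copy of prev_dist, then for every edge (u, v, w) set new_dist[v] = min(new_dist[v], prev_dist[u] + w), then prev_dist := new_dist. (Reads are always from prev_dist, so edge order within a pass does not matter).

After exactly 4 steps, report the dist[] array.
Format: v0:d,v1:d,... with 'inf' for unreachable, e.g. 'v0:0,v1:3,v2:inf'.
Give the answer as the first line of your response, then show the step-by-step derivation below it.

v0:0,v1:27,v2:25,v3:39,v4:8

step 1: dist = v0:0,v1:inf,v2:inf,v3:inf,v4:8
step 2: dist = v0:0,v1:inf,v2:25,v3:inf,v4:8
step 3: dist = v0:0,v1:27,v2:25,v3:39,v4:8
step 4: dist = v0:0,v1:27,v2:25,v3:39,v4:8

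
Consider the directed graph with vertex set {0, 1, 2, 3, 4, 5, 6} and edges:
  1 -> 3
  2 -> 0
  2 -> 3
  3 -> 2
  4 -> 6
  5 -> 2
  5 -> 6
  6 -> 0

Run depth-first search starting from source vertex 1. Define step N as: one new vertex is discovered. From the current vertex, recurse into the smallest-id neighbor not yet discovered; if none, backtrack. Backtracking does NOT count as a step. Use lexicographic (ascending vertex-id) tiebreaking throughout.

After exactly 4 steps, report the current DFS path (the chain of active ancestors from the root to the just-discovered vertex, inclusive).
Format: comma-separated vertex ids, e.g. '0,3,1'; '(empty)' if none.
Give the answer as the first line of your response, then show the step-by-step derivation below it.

1,3,2,0

step 1: discover 1; path=1; order=1
step 2: discover 3; path=1>3; order=1,3
step 3: discover 2; path=1>3>2; order=1,3,2
step 4: discover 0; path=1>3>2>0; order=1,3,2,0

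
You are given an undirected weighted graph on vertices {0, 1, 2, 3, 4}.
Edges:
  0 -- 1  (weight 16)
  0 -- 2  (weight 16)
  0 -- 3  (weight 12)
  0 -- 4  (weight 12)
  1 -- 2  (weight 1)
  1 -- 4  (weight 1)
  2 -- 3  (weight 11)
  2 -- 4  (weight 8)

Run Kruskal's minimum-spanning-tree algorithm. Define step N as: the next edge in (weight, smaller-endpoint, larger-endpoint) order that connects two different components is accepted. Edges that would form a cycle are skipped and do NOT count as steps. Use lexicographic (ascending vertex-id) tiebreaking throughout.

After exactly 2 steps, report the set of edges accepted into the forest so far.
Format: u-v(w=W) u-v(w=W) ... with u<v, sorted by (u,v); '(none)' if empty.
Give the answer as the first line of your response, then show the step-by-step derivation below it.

1-2(w=1) 1-4(w=1)

step 1: add edge 1-2 (w=1); MST = {1-2(w=1)}
step 2: add edge 1-4 (w=1); MST = {1-2(w=1) 1-4(w=1)}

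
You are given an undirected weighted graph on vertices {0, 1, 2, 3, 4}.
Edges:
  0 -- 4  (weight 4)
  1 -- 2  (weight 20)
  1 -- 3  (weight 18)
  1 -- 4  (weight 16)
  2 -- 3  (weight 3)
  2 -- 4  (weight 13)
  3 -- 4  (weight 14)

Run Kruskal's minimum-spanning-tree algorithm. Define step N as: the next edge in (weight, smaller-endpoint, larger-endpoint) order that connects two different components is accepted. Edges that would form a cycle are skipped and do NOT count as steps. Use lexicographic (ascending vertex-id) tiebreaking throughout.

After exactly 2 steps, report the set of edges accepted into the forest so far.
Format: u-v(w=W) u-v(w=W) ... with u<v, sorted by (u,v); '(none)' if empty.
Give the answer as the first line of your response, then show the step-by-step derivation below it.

0-4(w=4) 2-3(w=3)

step 1: add edge 2-3 (w=3); MST = {2-3(w=3)}
step 2: add edge 0-4 (w=4); MST = {0-4(w=4) 2-3(w=3)}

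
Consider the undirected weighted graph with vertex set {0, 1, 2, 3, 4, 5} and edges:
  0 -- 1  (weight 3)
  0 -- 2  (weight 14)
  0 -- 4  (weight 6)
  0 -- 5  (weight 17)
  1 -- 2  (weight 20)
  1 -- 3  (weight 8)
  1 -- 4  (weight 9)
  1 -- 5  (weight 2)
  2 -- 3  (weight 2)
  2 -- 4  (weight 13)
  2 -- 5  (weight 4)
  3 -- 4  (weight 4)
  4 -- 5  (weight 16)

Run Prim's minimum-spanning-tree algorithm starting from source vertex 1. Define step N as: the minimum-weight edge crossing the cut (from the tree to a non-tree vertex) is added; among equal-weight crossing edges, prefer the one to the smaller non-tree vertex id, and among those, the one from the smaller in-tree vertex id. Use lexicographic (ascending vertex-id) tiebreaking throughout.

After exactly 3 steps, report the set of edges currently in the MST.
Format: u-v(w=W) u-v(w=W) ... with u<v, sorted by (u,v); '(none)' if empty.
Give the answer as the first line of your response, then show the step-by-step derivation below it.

0-1(w=3) 1-5(w=2) 2-5(w=4)

step 1: add edge 1-5 (w=2); MST = {1-5(w=2)}
step 2: add edge 0-1 (w=3); MST = {0-1(w=3) 1-5(w=2)}
step 3: add edge 2-5 (w=4); MST = {0-1(w=3) 1-5(w=2) 2-5(w=4)}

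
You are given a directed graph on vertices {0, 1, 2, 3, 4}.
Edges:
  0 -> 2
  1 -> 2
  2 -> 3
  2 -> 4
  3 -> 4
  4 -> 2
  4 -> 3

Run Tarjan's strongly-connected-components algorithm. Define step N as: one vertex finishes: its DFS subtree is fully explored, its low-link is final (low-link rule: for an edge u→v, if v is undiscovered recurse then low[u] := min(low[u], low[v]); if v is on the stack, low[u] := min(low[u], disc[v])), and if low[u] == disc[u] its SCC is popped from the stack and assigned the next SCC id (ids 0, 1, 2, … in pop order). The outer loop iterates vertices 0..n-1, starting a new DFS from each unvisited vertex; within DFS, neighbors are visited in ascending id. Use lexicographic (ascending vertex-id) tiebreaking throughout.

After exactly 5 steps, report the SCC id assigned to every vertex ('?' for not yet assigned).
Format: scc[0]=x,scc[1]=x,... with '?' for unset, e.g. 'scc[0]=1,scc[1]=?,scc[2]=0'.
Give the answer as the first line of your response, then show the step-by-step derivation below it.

scc[0]=1,scc[1]=2,scc[2]=0,scc[3]=0,scc[4]=0

step 1: low=(low[0]=0,low[1]=?,low[2]=1,low[3]=2,low[4]=1); scc=(scc[0]=?,scc[1]=?,scc[2]=?,scc[3]=?,scc[4]=?)
step 2: low=(low[0]=0,low[1]=?,low[2]=1,low[3]=1,low[4]=1); scc=(scc[0]=?,scc[1]=?,scc[2]=?,scc[3]=?,scc[4]=?)
step 3: low=(low[0]=0,low[1]=?,low[2]=1,low[3]=1,low[4]=1); scc=(scc[0]=?,scc[1]=?,scc[2]=0,scc[3]=0,scc[4]=0)
step 4: low=(low[0]=0,low[1]=?,low[2]=1,low[3]=1,low[4]=1); scc=(scc[0]=1,scc[1]=?,scc[2]=0,scc[3]=0,scc[4]=0)
step 5: low=(low[0]=0,low[1]=4,low[2]=1,low[3]=1,low[4]=1); scc=(scc[0]=1,scc[1]=2,scc[2]=0,scc[3]=0,scc[4]=0)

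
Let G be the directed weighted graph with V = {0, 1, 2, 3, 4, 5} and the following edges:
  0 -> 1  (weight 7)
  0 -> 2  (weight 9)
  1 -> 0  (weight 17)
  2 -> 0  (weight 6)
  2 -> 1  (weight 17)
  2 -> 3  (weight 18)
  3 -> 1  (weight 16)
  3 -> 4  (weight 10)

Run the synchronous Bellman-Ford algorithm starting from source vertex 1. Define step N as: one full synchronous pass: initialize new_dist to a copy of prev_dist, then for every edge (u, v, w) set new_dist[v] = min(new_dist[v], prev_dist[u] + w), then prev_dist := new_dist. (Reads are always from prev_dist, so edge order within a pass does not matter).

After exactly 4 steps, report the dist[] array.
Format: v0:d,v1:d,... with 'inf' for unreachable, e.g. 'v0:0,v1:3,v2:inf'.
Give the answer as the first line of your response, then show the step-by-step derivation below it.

v0:17,v1:0,v2:26,v3:44,v4:54,v5:inf

step 1: dist = v0:17,v1:0,v2:inf,v3:inf,v4:inf,v5:inf
step 2: dist = v0:17,v1:0,v2:26,v3:inf,v4:inf,v5:inf
step 3: dist = v0:17,v1:0,v2:26,v3:44,v4:inf,v5:inf
step 4: dist = v0:17,v1:0,v2:26,v3:44,v4:54,v5:inf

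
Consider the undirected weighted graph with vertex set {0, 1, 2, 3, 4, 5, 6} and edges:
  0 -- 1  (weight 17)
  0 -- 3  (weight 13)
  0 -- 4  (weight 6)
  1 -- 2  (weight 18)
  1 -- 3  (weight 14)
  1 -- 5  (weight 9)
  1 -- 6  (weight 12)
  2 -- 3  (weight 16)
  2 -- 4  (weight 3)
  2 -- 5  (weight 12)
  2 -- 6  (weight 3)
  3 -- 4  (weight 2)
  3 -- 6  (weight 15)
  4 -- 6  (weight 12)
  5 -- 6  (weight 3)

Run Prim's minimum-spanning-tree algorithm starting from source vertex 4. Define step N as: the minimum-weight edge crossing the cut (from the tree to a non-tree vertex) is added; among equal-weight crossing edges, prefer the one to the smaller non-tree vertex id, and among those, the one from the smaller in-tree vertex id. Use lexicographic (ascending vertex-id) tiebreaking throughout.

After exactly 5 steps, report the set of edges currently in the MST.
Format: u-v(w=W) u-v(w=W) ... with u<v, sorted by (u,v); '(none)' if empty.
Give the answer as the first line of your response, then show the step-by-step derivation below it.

0-4(w=6) 2-4(w=3) 2-6(w=3) 3-4(w=2) 5-6(w=3)

step 1: add edge 3-4 (w=2); MST = {3-4(w=2)}
step 2: add edge 2-4 (w=3); MST = {2-4(w=3) 3-4(w=2)}
step 3: add edge 2-6 (w=3); MST = {2-4(w=3) 2-6(w=3) 3-4(w=2)}
step 4: add edge 5-6 (w=3); MST = {2-4(w=3) 2-6(w=3) 3-4(w=2) 5-6(w=3)}
step 5: add edge 0-4 (w=6); MST = {0-4(w=6) 2-4(w=3) 2-6(w=3) 3-4(w=2) 5-6(w=3)}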